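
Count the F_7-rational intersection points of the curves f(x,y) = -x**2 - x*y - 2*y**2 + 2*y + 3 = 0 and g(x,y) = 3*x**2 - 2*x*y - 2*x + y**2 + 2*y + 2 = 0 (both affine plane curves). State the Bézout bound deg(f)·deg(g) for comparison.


Common zeros: {(3, 6), (6, 3)}; count = 2; Bézout bound = 4.

deg(f) = 2, deg(g) = 2, so Bézout bound = 4.
Scan x ∈ F_7. For each x, list the y ∈ F_7 with f(x, y) ≡ 0 and those with g(x, y) ≡ 0 (mod 7); the common zeros in that column are the intersection.
  x = 0: f ≡ 0 at y ∈ {4}; g ≡ 0 at y ∈ ∅; common: ∅.
  x = 1: f ≡ 0 at y ∈ ∅; g ≡ 0 at y ∈ {2, 5}; common: ∅.
  x = 2: f ≡ 0 at y ∈ ∅; g ≡ 0 at y ∈ ∅; common: ∅.
  x = 3: f ≡ 0 at y ∈ {4, 6}; g ≡ 0 at y ∈ {5, 6}; common: {6}.
  x = 4: f ≡ 0 at y ∈ ∅; g ≡ 0 at y ∈ {0, 6}; common: ∅.
  x = 5: f ≡ 0 at y ∈ {3, 6}; g ≡ 0 at y ∈ ∅; common: ∅.
  x = 6: f ≡ 0 at y ∈ {2, 3}; g ≡ 0 at y ∈ {0, 3}; common: {3}.
Collecting: common zeros = {(3, 6), (6, 3)}, so the count is 2.
Comparison with the Bézout bound: 2 ≤ 4 = deg(f)·deg(g), as expected for curves with no common component (the affine F_7-count falls short of the bound because intersections may lie at infinity, over extension fields, or carry multiplicity).


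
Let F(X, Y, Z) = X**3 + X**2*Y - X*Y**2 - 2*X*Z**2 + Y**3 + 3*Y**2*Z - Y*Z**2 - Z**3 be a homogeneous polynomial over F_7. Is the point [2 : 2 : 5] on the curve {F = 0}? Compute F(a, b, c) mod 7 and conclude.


F(2,2,5) ≡ 4 (mod 7); P is NOT on the curve.

Evaluate F(2, 2, 5) term-by-term (mod 7).
  X**3 ↦ 1·8·1·1 = 8
  X**2*Y ↦ 1·4·2·1 = 8
  -X*Y**2 ↦ -1·2·4·1 = -8
  -2*X*Z**2 ↦ -2·2·1·25 = -100
  Y**3 ↦ 1·1·8·1 = 8
  3*Y**2*Z ↦ 3·1·4·5 = 60
  -Y*Z**2 ↦ -1·1·2·25 = -50
  -Z**3 ↦ -1·1·1·125 = -125
Sum: F(2, 2, 5) = (8) + (8) + (-8) + (-100) + (8) + (60) + (-50) + (-125) = -199.
Reducing mod 7: -199 ≡ 4 (mod 7).
Since F(a, b, c) ≡ 4 ≠ 0 (mod 7), P does NOT lie on the curve.


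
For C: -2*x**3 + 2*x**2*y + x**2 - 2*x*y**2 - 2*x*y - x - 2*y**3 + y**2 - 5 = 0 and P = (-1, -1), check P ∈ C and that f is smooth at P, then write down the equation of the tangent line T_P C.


Tangent line at P: -5*x - 8*y - 13 = 0.

Step 1: f(-1, -1) = 0, so P lies on C.
Step 2: partial derivatives
  f_x(x, y) = -6*x**2 + 4*x*y + 2*x - 2*y**2 - 2*y - 1, f_y(x, y) = 2*x**2 - 4*x*y - 2*x - 6*y**2 + 2*y.
  f_x(P) = -5, f_y(P) = -8 (gradient nonzero, so P is smooth).
Step 3: tangent line at P: -5·(x − -1) + -8·(y − -1) = 0.
Expanding: -5*x - 8*y - 13 = 0.


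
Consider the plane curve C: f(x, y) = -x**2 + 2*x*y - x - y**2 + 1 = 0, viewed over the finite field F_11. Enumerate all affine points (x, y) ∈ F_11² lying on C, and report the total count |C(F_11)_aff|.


Affine F_11-points: {(0, 1), (0, 10), (1, 1), (3, 0), (3, 6), (7, 0), (7, 3), (8, 6), (8, 10), (9, 3), (9, 4)}; count = 11.

For each of the 121 pairs (x, y) ∈ F_11², evaluate f(x, y) mod 11. Record the zeros.
  x = 0: [0↦1, 1↦0, 2↦8, 3↦3, 4↦7, 5↦9, 6↦9, 7↦7, 8↦3, 9↦8, 10↦0]  zeros at y ∈ {1, 10}
  x = 1: [0↦10, 1↦0, 2↦10, 3↦7, 4↦2, 5↦6, 6↦8, 7↦8, 8↦6, 9↦2, 10↦7]  zeros at y ∈ {1}
  x = 2: [0↦6, 1↦9, 2↦10, 3↦9, 4↦6, 5↦1, 6↦5, 7↦7, 8↦7, 9↦5, 10↦1]  zeros at y ∈ ∅
  x = 3: [0↦0, 1↦5, 2↦8, 3↦9, 4↦8, 5↦5, 6↦0, 7↦4, 8↦6, 9↦6, 10↦4]  zeros at y ∈ {0, 6}
  x = 4: [0↦3, 1↦10, 2↦4, 3↦7, 4↦8, 5↦7, 6↦4, 7↦10, 8↦3, 9↦5, 10↦5]  zeros at y ∈ ∅
  x = 5: [0↦4, 1↦2, 2↦9, 3↦3, 4↦6, 5↦7, 6↦6, 7↦3, 8↦9, 9↦2, 10↦4]  zeros at y ∈ ∅
  x = 6: [0↦3, 1↦3, 2↦1, 3↦8, 4↦2, 5↦5, 6↦6, 7↦5, 8↦2, 9↦8, 10↦1]  zeros at y ∈ ∅
  x = 7: [0↦0, 1↦2, 2↦2, 3↦0, 4↦7, 5↦1, 6↦4, 7↦5, 8↦4, 9↦1, 10↦7]  zeros at y ∈ {0, 3}
  x = 8: [0↦6, 1↦10, 2↦1, 3↦1, 4↦10, 5↦6, 6↦0, 7↦3, 8↦4, 9↦3, 10↦0]  zeros at y ∈ {6, 10}
  x = 9: [0↦10, 1↦5, 2↦9, 3↦0, 4↦0, 5↦9, 6↦5, 7↦10, 8↦2, 9↦3, 10↦2]  zeros at y ∈ {3, 4}
  x = 10: [0↦1, 1↦9, 2↦4, 3↦8, 4↦10, 5↦10, 6↦8, 7↦4, 8↦9, 9↦1, 10↦2]  zeros at y ∈ ∅
Collecting zeros: affine points = {(0, 1), (0, 10), (1, 1), (3, 0), (3, 6), (7, 0), (7, 3), (8, 6), (8, 10), (9, 3), (9, 4)}.
Total count |C(F_11)_aff| = 11.


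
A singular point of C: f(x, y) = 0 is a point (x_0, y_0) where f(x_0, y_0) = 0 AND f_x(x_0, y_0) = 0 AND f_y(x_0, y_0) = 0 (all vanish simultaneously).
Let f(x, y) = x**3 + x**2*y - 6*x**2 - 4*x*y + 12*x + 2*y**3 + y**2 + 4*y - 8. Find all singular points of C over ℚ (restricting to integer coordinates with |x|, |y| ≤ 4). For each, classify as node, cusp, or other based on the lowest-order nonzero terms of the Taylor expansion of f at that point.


Singular points: {(2, 0)}; classification: cusp.

Compute partial derivatives:
  f_x = 3*x**2 + 2*x*y - 12*x - 4*y + 12.
  f_y = x**2 - 4*x + 6*y**2 + 2*y + 4.
Scan x_0 ∈ {−4, ..., 4}. For each x_0, f_y(x_0, y) is a polynomial in y; find its integer roots y ∈ {−4, ..., 4}, then test f_x and f at those candidates.
  x = -4: f_y(-4, y) = 6*y**2 + 2*y + 36; no integer root y with |y| ≤ 4.
  x = -3: f_y(-3, y) = 6*y**2 + 2*y + 25; no integer root y with |y| ≤ 4.
  x = -2: f_y(-2, y) = 6*y**2 + 2*y + 16; no integer root y with |y| ≤ 4.
  x = -1: f_y(-1, y) = 6*y**2 + 2*y + 9; no integer root y with |y| ≤ 4.
  x = 0: f_y(0, y) = 6*y**2 + 2*y + 4; no integer root y with |y| ≤ 4.
  x = 1: f_y(1, y) = 6*y**2 + 2*y + 1; no integer root y with |y| ≤ 4.
  x = 2: f_y(2, y) = 6*y**2 + 2*y; vanishes at y ∈ {0}. (2, 0): f_x = 0, f = 0 — SINGULAR.
  x = 3: f_y(3, y) = 6*y**2 + 2*y + 1; no integer root y with |y| ≤ 4.
  x = 4: f_y(4, y) = 6*y**2 + 2*y + 4; no integer root y with |y| ≤ 4.
Only singular point on the grid: (2, 0).
Classify: substitute x = 2 + u, y = 0 + v and expand: f = u**3 + u**2*v + 2*v**3 + v**2.
No constant or linear terms (consistent with a singular point). Quadratic part: v**2. Cubic part: u**3 + u**2*v + 2*v**3.
The quadratic part v**2 is a perfect square, so there is a single (double) tangent line v = 0, i.e. y = 0. Restricting the cubic part to that line (v = 0) leaves u**3 ≠ 0, so f is not divisible by v and the branch is v² ≈ -u**3 to lowest order — this is a cusp.
Classification: cusp.


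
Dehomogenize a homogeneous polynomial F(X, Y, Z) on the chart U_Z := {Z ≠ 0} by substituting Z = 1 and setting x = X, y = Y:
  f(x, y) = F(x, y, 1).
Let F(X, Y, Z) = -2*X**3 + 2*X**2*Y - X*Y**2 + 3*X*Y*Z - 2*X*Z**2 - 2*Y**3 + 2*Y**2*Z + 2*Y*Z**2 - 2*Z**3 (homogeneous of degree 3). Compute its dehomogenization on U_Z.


f(x, y) = -2*x**3 + 2*x**2*y - x*y**2 + 3*x*y - 2*x - 2*y**3 + 2*y**2 + 2*y - 2

On U_Z we set Z = 1. Each monomial c·X^i·Y^j·Z^k in F becomes c·x^i·y^j·1^k = c·x^i·y^j.
Substituting Z = 1: F(X, Y, 1) = -2*x**3 + 2*x**2*y - x*y**2 + 3*x*y - 2*x - 2*y**3 + 2*y**2 + 2*y - 2.
Note: deg(f) ≤ deg(F) = 3; strict inequality happens when F is divisible by Z (lost terms).


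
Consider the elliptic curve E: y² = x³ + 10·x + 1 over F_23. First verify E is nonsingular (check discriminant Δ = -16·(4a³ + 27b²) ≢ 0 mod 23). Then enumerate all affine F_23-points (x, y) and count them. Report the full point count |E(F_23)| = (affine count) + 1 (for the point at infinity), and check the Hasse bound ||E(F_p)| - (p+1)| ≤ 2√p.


Affine points = {(0, 1), (0, 22), (1, 9), (1, 14), (2, 11), (2, 12), (3, 9), (3, 14), (4, 6), (4, 17), (6, 1), (6, 22), (7, 0), (8, 8), (8, 15), (11, 4), (11, 19), (12, 3), (12, 20), (16, 5), (16, 18), (17, 1), (17, 22), (19, 9), (19, 14), (20, 6), (20, 17), (22, 6), (22, 17)}; affine count = 29; |E(F_23)| = 30.

Discriminant check: Δ ∝ 4a³ + 27b² = 4·10³ + 27·1² = 4·1000 + 27·1 ≡ 2 (mod 23). Nonzero ⇒ E is nonsingular.
For each x ∈ F_23, compute rhs = x³ + 10·x + 1 mod 23, then count y ∈ F_23 with y² ≡ rhs.
  x = 0: rhs = 1, matching y values: 1, 22 (2 points).
  x = 1: rhs = 12, matching y values: 9, 14 (2 points).
  x = 2: rhs = 6, matching y values: 11, 12 (2 points).
  x = 3: rhs = 12, matching y values: 9, 14 (2 points).
  x = 4: rhs = 13, matching y values: 6, 17 (2 points).
  x = 5: rhs = 15, matching y values: none (0 points).
  x = 6: rhs = 1, matching y values: 1, 22 (2 points).
  x = 7: rhs = 0, matching y values: 0 (1 points).
  x = 8: rhs = 18, matching y values: 8, 15 (2 points).
  x = 9: rhs = 15, matching y values: none (0 points).
  x = 10: rhs = 20, matching y values: none (0 points).
  x = 11: rhs = 16, matching y values: 4, 19 (2 points).
  x = 12: rhs = 9, matching y values: 3, 20 (2 points).
  x = 13: rhs = 5, matching y values: none (0 points).
  x = 14: rhs = 10, matching y values: none (0 points).
  x = 15: rhs = 7, matching y values: none (0 points).
  x = 16: rhs = 2, matching y values: 5, 18 (2 points).
  x = 17: rhs = 1, matching y values: 1, 22 (2 points).
  x = 18: rhs = 10, matching y values: none (0 points).
  x = 19: rhs = 12, matching y values: 9, 14 (2 points).
  x = 20: rhs = 13, matching y values: 6, 17 (2 points).
  x = 21: rhs = 19, matching y values: none (0 points).
  x = 22: rhs = 13, matching y values: 6, 17 (2 points).
Total affine count: 29.
Full point count |E(F_23)| = 29 + 1 = 30.
Hasse bound: |30 − (23+1)| = |6| = 6 ≤ 2√23 ≈ 9.5917 ✓.


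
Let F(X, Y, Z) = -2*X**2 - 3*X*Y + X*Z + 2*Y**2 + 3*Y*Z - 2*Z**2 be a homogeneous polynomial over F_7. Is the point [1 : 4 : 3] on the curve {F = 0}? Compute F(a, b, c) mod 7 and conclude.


F(1,4,3) ≡ 4 (mod 7); P is NOT on the curve.

Evaluate F(1, 4, 3) term-by-term (mod 7).
  -2*X**2 ↦ -2·1·1·1 = -2
  -3*X*Y ↦ -3·1·4·1 = -12
  X*Z ↦ 1·1·1·3 = 3
  2*Y**2 ↦ 2·1·16·1 = 32
  3*Y*Z ↦ 3·1·4·3 = 36
  -2*Z**2 ↦ -2·1·1·9 = -18
Sum: F(1, 4, 3) = (-2) + (-12) + (3) + (32) + (36) + (-18) = 39.
Reducing mod 7: 39 ≡ 4 (mod 7).
Since F(a, b, c) ≡ 4 ≠ 0 (mod 7), P does NOT lie on the curve.


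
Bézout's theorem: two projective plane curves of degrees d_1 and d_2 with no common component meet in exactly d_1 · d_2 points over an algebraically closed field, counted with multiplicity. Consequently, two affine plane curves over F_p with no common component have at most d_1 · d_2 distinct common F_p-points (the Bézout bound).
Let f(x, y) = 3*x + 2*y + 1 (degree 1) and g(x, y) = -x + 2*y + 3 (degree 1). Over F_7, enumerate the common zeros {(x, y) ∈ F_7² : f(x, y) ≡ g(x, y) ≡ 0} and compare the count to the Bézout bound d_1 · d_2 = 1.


Common zeros: {(4, 4)}; count = 1; Bézout bound = 1.

deg(f) = 1, deg(g) = 1, so Bézout bound = 1.
Scan x ∈ F_7. For each x, list the y ∈ F_7 with f(x, y) ≡ 0 and those with g(x, y) ≡ 0 (mod 7); the common zeros in that column are the intersection.
  x = 0: f ≡ 0 at y ∈ {3}; g ≡ 0 at y ∈ {2}; common: ∅.
  x = 1: f ≡ 0 at y ∈ {5}; g ≡ 0 at y ∈ {6}; common: ∅.
  x = 2: f ≡ 0 at y ∈ {0}; g ≡ 0 at y ∈ {3}; common: ∅.
  x = 3: f ≡ 0 at y ∈ {2}; g ≡ 0 at y ∈ {0}; common: ∅.
  x = 4: f ≡ 0 at y ∈ {4}; g ≡ 0 at y ∈ {4}; common: {4}.
  x = 5: f ≡ 0 at y ∈ {6}; g ≡ 0 at y ∈ {1}; common: ∅.
  x = 6: f ≡ 0 at y ∈ {1}; g ≡ 0 at y ∈ {5}; common: ∅.
Collecting: common zeros = {(4, 4)}, so the count is 1.
Comparison with the Bézout bound: 1 ≤ 1 = deg(f)·deg(g), as expected for curves with no common component (the bound is attained).


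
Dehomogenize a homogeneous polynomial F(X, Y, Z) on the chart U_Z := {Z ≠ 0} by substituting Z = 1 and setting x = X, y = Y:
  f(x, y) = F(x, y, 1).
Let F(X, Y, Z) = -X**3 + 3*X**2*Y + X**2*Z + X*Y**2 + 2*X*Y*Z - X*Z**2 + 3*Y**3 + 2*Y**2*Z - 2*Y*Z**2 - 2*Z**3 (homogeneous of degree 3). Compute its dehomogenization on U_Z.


f(x, y) = -x**3 + 3*x**2*y + x**2 + x*y**2 + 2*x*y - x + 3*y**3 + 2*y**2 - 2*y - 2

On U_Z we set Z = 1. Each monomial c·X^i·Y^j·Z^k in F becomes c·x^i·y^j·1^k = c·x^i·y^j.
Substituting Z = 1: F(X, Y, 1) = -x**3 + 3*x**2*y + x**2 + x*y**2 + 2*x*y - x + 3*y**3 + 2*y**2 - 2*y - 2.
Note: deg(f) ≤ deg(F) = 3; strict inequality happens when F is divisible by Z (lost terms).


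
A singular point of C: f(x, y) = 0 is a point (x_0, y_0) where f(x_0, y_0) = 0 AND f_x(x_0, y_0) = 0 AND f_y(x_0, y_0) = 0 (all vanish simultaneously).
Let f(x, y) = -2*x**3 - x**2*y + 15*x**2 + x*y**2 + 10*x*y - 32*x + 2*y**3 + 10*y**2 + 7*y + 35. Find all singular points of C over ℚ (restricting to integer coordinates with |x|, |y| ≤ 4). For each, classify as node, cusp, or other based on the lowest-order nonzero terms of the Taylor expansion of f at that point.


Singular points: {(3, -2)}; classification: node.

Compute partial derivatives:
  f_x = -6*x**2 - 2*x*y + 30*x + y**2 + 10*y - 32.
  f_y = -x**2 + 2*x*y + 10*x + 6*y**2 + 20*y + 7.
Scan x_0 ∈ {−4, ..., 4}. For each x_0, f_y(x_0, y) is a polynomial in y; find its integer roots y ∈ {−4, ..., 4}, then test f_x and f at those candidates.
  x = -4: f_y(-4, y) = 6*y**2 + 12*y - 49; no integer root y with |y| ≤ 4.
  x = -3: f_y(-3, y) = 6*y**2 + 14*y - 32; no integer root y with |y| ≤ 4.
  x = -2: f_y(-2, y) = 6*y**2 + 16*y - 17; no integer root y with |y| ≤ 4.
  x = -1: f_y(-1, y) = 6*y**2 + 18*y - 4; no integer root y with |y| ≤ 4.
  x = 0: f_y(0, y) = 6*y**2 + 20*y + 7; no integer root y with |y| ≤ 4.
  x = 1: f_y(1, y) = 6*y**2 + 22*y + 16; vanishes at y ∈ {-1}. (1, -1): f_x = -15 ≠ 0.
  x = 2: f_y(2, y) = 6*y**2 + 24*y + 23; no integer root y with |y| ≤ 4.
  x = 3: f_y(3, y) = 6*y**2 + 26*y + 28; vanishes at y ∈ {-2}. (3, -2): f_x = 0, f = 0 — SINGULAR.
  x = 4: f_y(4, y) = 6*y**2 + 28*y + 31; no integer root y with |y| ≤ 4.
Only singular point on the grid: (3, -2).
Classify: substitute x = 3 + u, y = -2 + v and expand: f = -2*u**3 - u**2*v - u**2 + u*v**2 + 2*v**3 + v**2.
No constant or linear terms (consistent with a singular point). Quadratic part: -u**2 + v**2. Cubic part: -2*u**3 - u**2*v + u*v**2 + 2*v**3.
The quadratic part v**2 - u**2 = (v − u)(v + u) splits into two distinct linear factors, so there are two distinct tangent lines y − -2 = ±(x − 3) — this is a node (ordinary double point).
Classification: node.


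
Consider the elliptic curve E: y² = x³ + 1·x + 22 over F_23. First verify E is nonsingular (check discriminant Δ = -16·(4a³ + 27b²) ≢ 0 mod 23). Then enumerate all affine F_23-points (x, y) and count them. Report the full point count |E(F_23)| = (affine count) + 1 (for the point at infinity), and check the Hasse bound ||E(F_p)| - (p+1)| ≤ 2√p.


Affine points = {(1, 1), (1, 22), (2, 3), (2, 20), (3, 11), (3, 12), (7, 2), (7, 21), (8, 6), (8, 17), (9, 1), (9, 22), (13, 1), (13, 22), (15, 10), (15, 13), (19, 0), (21, 9), (21, 14)}; affine count = 19; |E(F_23)| = 20.

Discriminant check: Δ ∝ 4a³ + 27b² = 4·1³ + 27·22² = 4·1 + 27·484 ≡ 8 (mod 23). Nonzero ⇒ E is nonsingular.
For each x ∈ F_23, compute rhs = x³ + 1·x + 22 mod 23, then count y ∈ F_23 with y² ≡ rhs.
  x = 0: rhs = 22, matching y values: none (0 points).
  x = 1: rhs = 1, matching y values: 1, 22 (2 points).
  x = 2: rhs = 9, matching y values: 3, 20 (2 points).
  x = 3: rhs = 6, matching y values: 11, 12 (2 points).
  x = 4: rhs = 21, matching y values: none (0 points).
  x = 5: rhs = 14, matching y values: none (0 points).
  x = 6: rhs = 14, matching y values: none (0 points).
  x = 7: rhs = 4, matching y values: 2, 21 (2 points).
  x = 8: rhs = 13, matching y values: 6, 17 (2 points).
  x = 9: rhs = 1, matching y values: 1, 22 (2 points).
  x = 10: rhs = 20, matching y values: none (0 points).
  x = 11: rhs = 7, matching y values: none (0 points).
  x = 12: rhs = 14, matching y values: none (0 points).
  x = 13: rhs = 1, matching y values: 1, 22 (2 points).
  x = 14: rhs = 20, matching y values: none (0 points).
  x = 15: rhs = 8, matching y values: 10, 13 (2 points).
  x = 16: rhs = 17, matching y values: none (0 points).
  x = 17: rhs = 7, matching y values: none (0 points).
  x = 18: rhs = 7, matching y values: none (0 points).
  x = 19: rhs = 0, matching y values: 0 (1 points).
  x = 20: rhs = 15, matching y values: none (0 points).
  x = 21: rhs = 12, matching y values: 9, 14 (2 points).
  x = 22: rhs = 20, matching y values: none (0 points).
Total affine count: 19.
Full point count |E(F_23)| = 19 + 1 = 20.
Hasse bound: |20 − (23+1)| = |-4| = 4 ≤ 2√23 ≈ 9.5917 ✓.


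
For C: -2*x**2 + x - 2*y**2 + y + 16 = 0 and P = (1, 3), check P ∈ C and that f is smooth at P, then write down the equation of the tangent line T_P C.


Tangent line at P: -3*x - 11*y + 36 = 0.

Step 1: f(1, 3) = 0, so P lies on C.
Step 2: partial derivatives
  f_x(x, y) = 1 - 4*x, f_y(x, y) = 1 - 4*y.
  f_x(P) = -3, f_y(P) = -11 (gradient nonzero, so P is smooth).
Step 3: tangent line at P: -3·(x − 1) + -11·(y − 3) = 0.
Expanding: -3*x - 11*y + 36 = 0.


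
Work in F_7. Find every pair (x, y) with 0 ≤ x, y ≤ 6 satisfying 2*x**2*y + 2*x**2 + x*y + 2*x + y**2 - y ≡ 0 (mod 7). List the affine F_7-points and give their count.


Affine F_7-points: {(0, 0), (0, 1), (1, 1), (1, 4), (4, 3), (4, 4), (5, 3), (5, 6), (6, 0)}; count = 9.

For each of the 49 pairs (x, y) ∈ F_7², evaluate f(x, y) mod 7. Record the zeros.
  x = 0: [0↦0, 1↦0, 2↦2, 3↦6, 4↦5, 5↦6, 6↦2]  zeros at y ∈ {0, 1}
  x = 1: [0↦4, 1↦0, 2↦5, 3↦5, 4↦0, 5↦4, 6↦3]  zeros at y ∈ {1, 4}
  x = 2: [0↦5, 1↦1, 2↦6, 3↦6, 4↦1, 5↦5, 6↦4]  zeros at y ∈ ∅
  x = 3: [0↦3, 1↦3, 2↦5, 3↦2, 4↦1, 5↦2, 6↦5]  zeros at y ∈ ∅
  x = 4: [0↦5, 1↦6, 2↦2, 3↦0, 4↦0, 5↦2, 6↦6]  zeros at y ∈ {3, 4}
  x = 5: [0↦4, 1↦3, 2↦4, 3↦0, 4↦5, 5↦5, 6↦0]  zeros at y ∈ {3, 6}
  x = 6: [0↦0, 1↦1, 2↦4, 3↦2, 4↦2, 5↦4, 6↦1]  zeros at y ∈ {0}
Collecting zeros: affine points = {(0, 0), (0, 1), (1, 1), (1, 4), (4, 3), (4, 4), (5, 3), (5, 6), (6, 0)}.
Total count |C(F_7)_aff| = 9.


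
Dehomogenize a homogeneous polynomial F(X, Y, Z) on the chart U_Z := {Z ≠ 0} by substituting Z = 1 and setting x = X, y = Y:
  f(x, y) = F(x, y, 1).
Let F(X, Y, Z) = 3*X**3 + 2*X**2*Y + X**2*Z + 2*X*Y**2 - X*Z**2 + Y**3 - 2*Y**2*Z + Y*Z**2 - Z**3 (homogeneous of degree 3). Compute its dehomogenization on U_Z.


f(x, y) = 3*x**3 + 2*x**2*y + x**2 + 2*x*y**2 - x + y**3 - 2*y**2 + y - 1

On U_Z we set Z = 1. Each monomial c·X^i·Y^j·Z^k in F becomes c·x^i·y^j·1^k = c·x^i·y^j.
Substituting Z = 1: F(X, Y, 1) = 3*x**3 + 2*x**2*y + x**2 + 2*x*y**2 - x + y**3 - 2*y**2 + y - 1.
Note: deg(f) ≤ deg(F) = 3; strict inequality happens when F is divisible by Z (lost terms).


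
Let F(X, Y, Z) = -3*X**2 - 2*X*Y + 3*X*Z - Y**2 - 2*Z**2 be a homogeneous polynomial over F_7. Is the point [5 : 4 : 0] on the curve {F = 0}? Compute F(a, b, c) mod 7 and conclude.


F(5,4,0) ≡ 2 (mod 7); P is NOT on the curve.

Evaluate F(5, 4, 0) term-by-term (mod 7).
  -3*X**2 ↦ -3·25·1·1 = -75
  -2*X*Y ↦ -2·5·4·1 = -40
  3*X*Z ↦ 3·5·1·0 = 0
  -Y**2 ↦ -1·1·16·1 = -16
  -2*Z**2 ↦ -2·1·1·0 = 0
Sum: F(5, 4, 0) = (-75) + (-40) + (0) + (-16) + (0) = -131.
Reducing mod 7: -131 ≡ 2 (mod 7).
Since F(a, b, c) ≡ 2 ≠ 0 (mod 7), P does NOT lie on the curve.


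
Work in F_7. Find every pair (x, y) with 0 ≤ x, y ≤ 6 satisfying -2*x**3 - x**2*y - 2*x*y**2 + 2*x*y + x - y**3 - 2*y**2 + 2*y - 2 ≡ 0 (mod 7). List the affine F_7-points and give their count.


Affine F_7-points: {(0, 2), (1, 2), (1, 4), (2, 1), (2, 3), (2, 4), (3, 1), (4, 0), (5, 1), (5, 2), (5, 6)}; count = 11.

For each of the 49 pairs (x, y) ∈ F_7², evaluate f(x, y) mod 7. Record the zeros.
  x = 0: [0↦5, 1↦4, 2↦0, 3↦1, 4↦1, 5↦1, 6↦2]  zeros at y ∈ {2}
  x = 1: [0↦4, 1↦2, 2↦0, 3↦6, 4↦0, 5↦4, 6↦5]  zeros at y ∈ {2, 4}
  x = 2: [0↦5, 1↦0, 2↦5, 3↦0, 4↦0, 5↦6, 6↦5]  zeros at y ∈ {1, 3, 4}
  x = 3: [0↦3, 1↦0, 2↦3, 3↦6, 4↦3, 5↦2, 6↦4]  zeros at y ∈ {1}
  x = 4: [0↦0, 1↦4, 2↦3, 3↦5, 4↦4, 5↦1, 6↦4]  zeros at y ∈ {0}
  x = 5: [0↦5, 1↦0, 2↦0, 3↦6, 4↦5, 5↦5, 6↦0]  zeros at y ∈ {1, 2, 6}
  x = 6: [0↦6, 1↦4, 2↦3, 3↦4, 4↦1, 5↦2, 6↦1]  zeros at y ∈ ∅
Collecting zeros: affine points = {(0, 2), (1, 2), (1, 4), (2, 1), (2, 3), (2, 4), (3, 1), (4, 0), (5, 1), (5, 2), (5, 6)}.
Total count |C(F_7)_aff| = 11.


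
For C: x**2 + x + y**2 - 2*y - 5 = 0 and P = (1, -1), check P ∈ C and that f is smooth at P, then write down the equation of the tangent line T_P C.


Tangent line at P: 3*x - 4*y - 7 = 0.

Step 1: f(1, -1) = 0, so P lies on C.
Step 2: partial derivatives
  f_x(x, y) = 2*x + 1, f_y(x, y) = 2*y - 2.
  f_x(P) = 3, f_y(P) = -4 (gradient nonzero, so P is smooth).
Step 3: tangent line at P: 3·(x − 1) + -4·(y − -1) = 0.
Expanding: 3*x - 4*y - 7 = 0.


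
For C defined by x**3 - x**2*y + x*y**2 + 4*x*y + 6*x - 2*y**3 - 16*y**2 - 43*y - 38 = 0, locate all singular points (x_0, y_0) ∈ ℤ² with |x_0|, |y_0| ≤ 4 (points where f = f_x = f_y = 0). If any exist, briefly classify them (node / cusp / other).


Singular points: {(-1, -3)}; classification: cusp.

Compute partial derivatives:
  f_x = 3*x**2 - 2*x*y + y**2 + 4*y + 6.
  f_y = -x**2 + 2*x*y + 4*x - 6*y**2 - 32*y - 43.
Scan x_0 ∈ {−4, ..., 4}. For each x_0, f_y(x_0, y) is a polynomial in y; find its integer roots y ∈ {−4, ..., 4}, then test f_x and f at those candidates.
  x = -4: f_y(-4, y) = -6*y**2 - 40*y - 75; no integer root y with |y| ≤ 4.
  x = -3: f_y(-3, y) = -6*y**2 - 38*y - 64; no integer root y with |y| ≤ 4.
  x = -2: f_y(-2, y) = -6*y**2 - 36*y - 55; no integer root y with |y| ≤ 4.
  x = -1: f_y(-1, y) = -6*y**2 - 34*y - 48; vanishes at y ∈ {-3}. (-1, -3): f_x = 0, f = 0 — SINGULAR.
  x = 0: f_y(0, y) = -6*y**2 - 32*y - 43; no integer root y with |y| ≤ 4.
  x = 1: f_y(1, y) = -6*y**2 - 30*y - 40; no integer root y with |y| ≤ 4.
  x = 2: f_y(2, y) = -6*y**2 - 28*y - 39; no integer root y with |y| ≤ 4.
  x = 3: f_y(3, y) = -6*y**2 - 26*y - 40; no integer root y with |y| ≤ 4.
  x = 4: f_y(4, y) = -6*y**2 - 24*y - 43; no integer root y with |y| ≤ 4.
Only singular point on the grid: (-1, -3).
Classify: substitute x = -1 + u, y = -3 + v and expand: f = u**3 - u**2*v + u*v**2 - 2*v**3 + v**2.
No constant or linear terms (consistent with a singular point). Quadratic part: v**2. Cubic part: u**3 - u**2*v + u*v**2 - 2*v**3.
The quadratic part v**2 is a perfect square, so there is a single (double) tangent line v = 0, i.e. y = -3. Restricting the cubic part to that line (v = 0) leaves u**3 ≠ 0, so f is not divisible by v and the branch is v² ≈ -u**3 to lowest order — this is a cusp.
Classification: cusp.


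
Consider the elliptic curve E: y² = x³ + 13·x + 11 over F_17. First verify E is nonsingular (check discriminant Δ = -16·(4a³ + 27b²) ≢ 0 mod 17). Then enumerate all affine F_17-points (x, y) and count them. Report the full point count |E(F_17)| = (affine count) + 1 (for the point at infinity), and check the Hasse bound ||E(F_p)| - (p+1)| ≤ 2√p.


Affine points = {(1, 5), (1, 12), (3, 3), (3, 14), (4, 5), (4, 12), (6, 4), (6, 13), (8, 7), (8, 10), (10, 6), (10, 11), (12, 5), (12, 12), (14, 8), (14, 9)}; affine count = 16; |E(F_17)| = 17.

Discriminant check: Δ ∝ 4a³ + 27b² = 4·13³ + 27·11² = 4·2197 + 27·121 ≡ 2 (mod 17). Nonzero ⇒ E is nonsingular.
For each x ∈ F_17, compute rhs = x³ + 13·x + 11 mod 17, then count y ∈ F_17 with y² ≡ rhs.
  x = 0: rhs = 11, matching y values: none (0 points).
  x = 1: rhs = 8, matching y values: 5, 12 (2 points).
  x = 2: rhs = 11, matching y values: none (0 points).
  x = 3: rhs = 9, matching y values: 3, 14 (2 points).
  x = 4: rhs = 8, matching y values: 5, 12 (2 points).
  x = 5: rhs = 14, matching y values: none (0 points).
  x = 6: rhs = 16, matching y values: 4, 13 (2 points).
  x = 7: rhs = 3, matching y values: none (0 points).
  x = 8: rhs = 15, matching y values: 7, 10 (2 points).
  x = 9: rhs = 7, matching y values: none (0 points).
  x = 10: rhs = 2, matching y values: 6, 11 (2 points).
  x = 11: rhs = 6, matching y values: none (0 points).
  x = 12: rhs = 8, matching y values: 5, 12 (2 points).
  x = 13: rhs = 14, matching y values: none (0 points).
  x = 14: rhs = 13, matching y values: 8, 9 (2 points).
  x = 15: rhs = 11, matching y values: none (0 points).
  x = 16: rhs = 14, matching y values: none (0 points).
Total affine count: 16.
Full point count |E(F_17)| = 16 + 1 = 17.
Hasse bound: |17 − (17+1)| = |-1| = 1 ≤ 2√17 ≈ 8.2462 ✓.


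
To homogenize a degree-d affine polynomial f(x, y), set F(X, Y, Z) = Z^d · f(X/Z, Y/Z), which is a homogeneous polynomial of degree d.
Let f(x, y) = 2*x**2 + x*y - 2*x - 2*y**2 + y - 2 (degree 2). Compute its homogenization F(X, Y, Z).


F(X, Y, Z) = 2*X**2 + X*Y - 2*X*Z - 2*Y**2 + Y*Z - 2*Z**2

deg(f) = 2.
Substitute x = X/Z, y = Y/Z into f, then multiply by Z^2.
  monomial 2·x^2·y^0 ↦ 2·X^2·Y^0·Z^0.
  monomial 1·x^1·y^1 ↦ 1·X^1·Y^1·Z^0.
  monomial -2·x^1·y^0 ↦ -2·X^1·Y^0·Z^1.
  monomial -2·x^0·y^2 ↦ -2·X^0·Y^2·Z^0.
  monomial 1·x^0·y^1 ↦ 1·X^0·Y^1·Z^1.
  monomial -2·x^0·y^0 ↦ -2·X^0·Y^0·Z^2.
Collecting: F(X, Y, Z) = 2*X**2 + X*Y - 2*X*Z - 2*Y**2 + Y*Z - 2*Z**2.


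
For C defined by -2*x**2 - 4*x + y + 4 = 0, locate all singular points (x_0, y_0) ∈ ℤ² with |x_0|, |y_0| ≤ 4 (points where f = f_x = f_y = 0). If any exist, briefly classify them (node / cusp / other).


No singular points in the scanned grid; C is smooth there.

Compute partial derivatives:
  f_x = -4*x - 4.
  f_y = 1.
f_y = 1 is a nonzero constant, so f_y never vanishes: no point (x, y) can satisfy f = f_x = f_y = 0. In particular no (x, y) ∈ {−4, ..., 4}² is singular; the curve is smooth.


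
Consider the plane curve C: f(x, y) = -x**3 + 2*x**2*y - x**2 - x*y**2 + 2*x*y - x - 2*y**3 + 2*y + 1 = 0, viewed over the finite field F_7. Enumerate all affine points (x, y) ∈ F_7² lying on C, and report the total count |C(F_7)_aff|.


Affine F_7-points: {(0, 4), (1, 6), (3, 2), (5, 0)}; count = 4.

For each of the 49 pairs (x, y) ∈ F_7², evaluate f(x, y) mod 7. Record the zeros.
  x = 0: [0↦1, 1↦1, 2↦3, 3↦2, 4↦0, 5↦6, 6↦1]  zeros at y ∈ {4}
  x = 1: [0↦5, 1↦1, 2↦4, 3↦2, 4↦4, 5↦5, 6↦0]  zeros at y ∈ {6}
  x = 2: [0↦1, 1↦4, 2↦5, 3↦6, 4↦2, 5↦2, 6↦1]  zeros at y ∈ ∅
  x = 3: [0↦4, 1↦4, 2↦0, 3↦1, 4↦2, 5↦5, 6↦5]  zeros at y ∈ {2}
  x = 4: [0↦1, 1↦2, 2↦4, 3↦2, 4↦5, 5↦1, 6↦6]  zeros at y ∈ ∅
  x = 5: [0↦0, 1↦6, 2↦4, 3↦3, 4↦5, 5↦5, 6↦5]  zeros at y ∈ {0}
  x = 6: [0↦2, 1↦3, 2↦1, 3↦5, 4↦3, 5↦4, 6↦3]  zeros at y ∈ ∅
Collecting zeros: affine points = {(0, 4), (1, 6), (3, 2), (5, 0)}.
Total count |C(F_7)_aff| = 4.


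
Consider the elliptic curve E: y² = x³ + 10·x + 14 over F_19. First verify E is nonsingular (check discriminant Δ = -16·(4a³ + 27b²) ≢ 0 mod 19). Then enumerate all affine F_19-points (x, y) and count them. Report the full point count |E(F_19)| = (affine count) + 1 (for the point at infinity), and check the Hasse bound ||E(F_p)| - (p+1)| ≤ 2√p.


Affine points = {(1, 5), (1, 14), (2, 2), (2, 17), (4, 2), (4, 17), (6, 9), (6, 10), (7, 3), (7, 16), (8, 6), (8, 13), (9, 4), (9, 15), (11, 7), (11, 12), (12, 0), (13, 2), (13, 17), (15, 9), (15, 10), (17, 9), (17, 10)}; affine count = 23; |E(F_19)| = 24.

Discriminant check: Δ ∝ 4a³ + 27b² = 4·10³ + 27·14² = 4·1000 + 27·196 ≡ 1 (mod 19). Nonzero ⇒ E is nonsingular.
For each x ∈ F_19, compute rhs = x³ + 10·x + 14 mod 19, then count y ∈ F_19 with y² ≡ rhs.
  x = 0: rhs = 14, matching y values: none (0 points).
  x = 1: rhs = 6, matching y values: 5, 14 (2 points).
  x = 2: rhs = 4, matching y values: 2, 17 (2 points).
  x = 3: rhs = 14, matching y values: none (0 points).
  x = 4: rhs = 4, matching y values: 2, 17 (2 points).
  x = 5: rhs = 18, matching y values: none (0 points).
  x = 6: rhs = 5, matching y values: 9, 10 (2 points).
  x = 7: rhs = 9, matching y values: 3, 16 (2 points).
  x = 8: rhs = 17, matching y values: 6, 13 (2 points).
  x = 9: rhs = 16, matching y values: 4, 15 (2 points).
  x = 10: rhs = 12, matching y values: none (0 points).
  x = 11: rhs = 11, matching y values: 7, 12 (2 points).
  x = 12: rhs = 0, matching y values: 0 (1 points).
  x = 13: rhs = 4, matching y values: 2, 17 (2 points).
  x = 14: rhs = 10, matching y values: none (0 points).
  x = 15: rhs = 5, matching y values: 9, 10 (2 points).
  x = 16: rhs = 14, matching y values: none (0 points).
  x = 17: rhs = 5, matching y values: 9, 10 (2 points).
  x = 18: rhs = 3, matching y values: none (0 points).
Total affine count: 23.
Full point count |E(F_19)| = 23 + 1 = 24.
Hasse bound: |24 − (19+1)| = |4| = 4 ≤ 2√19 ≈ 8.7178 ✓.


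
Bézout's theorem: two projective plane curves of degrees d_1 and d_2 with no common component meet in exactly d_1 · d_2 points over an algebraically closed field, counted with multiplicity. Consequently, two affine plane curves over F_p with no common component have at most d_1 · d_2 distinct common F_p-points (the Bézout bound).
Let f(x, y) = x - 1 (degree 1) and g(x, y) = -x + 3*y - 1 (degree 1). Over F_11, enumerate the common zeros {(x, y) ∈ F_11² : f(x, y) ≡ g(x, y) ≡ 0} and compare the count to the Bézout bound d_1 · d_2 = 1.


Common zeros: {(1, 8)}; count = 1; Bézout bound = 1.

deg(f) = 1, deg(g) = 1, so Bézout bound = 1.
Scan x ∈ F_11. For each x, list the y ∈ F_11 with f(x, y) ≡ 0 and those with g(x, y) ≡ 0 (mod 11); the common zeros in that column are the intersection.
  x = 0: f ≡ 0 at y ∈ ∅; g ≡ 0 at y ∈ {4}; common: ∅.
  x = 1: f ≡ 0 at y ∈ {0, 1, 2, 3, 4, 5, 6, 7, 8, 9, 10}; g ≡ 0 at y ∈ {8}; common: {8}.
  x = 2: f ≡ 0 at y ∈ ∅; g ≡ 0 at y ∈ {1}; common: ∅.
  x = 3: f ≡ 0 at y ∈ ∅; g ≡ 0 at y ∈ {5}; common: ∅.
  x = 4: f ≡ 0 at y ∈ ∅; g ≡ 0 at y ∈ {9}; common: ∅.
  x = 5: f ≡ 0 at y ∈ ∅; g ≡ 0 at y ∈ {2}; common: ∅.
  x = 6: f ≡ 0 at y ∈ ∅; g ≡ 0 at y ∈ {6}; common: ∅.
  x = 7: f ≡ 0 at y ∈ ∅; g ≡ 0 at y ∈ {10}; common: ∅.
  x = 8: f ≡ 0 at y ∈ ∅; g ≡ 0 at y ∈ {3}; common: ∅.
  x = 9: f ≡ 0 at y ∈ ∅; g ≡ 0 at y ∈ {7}; common: ∅.
  x = 10: f ≡ 0 at y ∈ ∅; g ≡ 0 at y ∈ {0}; common: ∅.
Collecting: common zeros = {(1, 8)}, so the count is 1.
Comparison with the Bézout bound: 1 ≤ 1 = deg(f)·deg(g), as expected for curves with no common component (the bound is attained).


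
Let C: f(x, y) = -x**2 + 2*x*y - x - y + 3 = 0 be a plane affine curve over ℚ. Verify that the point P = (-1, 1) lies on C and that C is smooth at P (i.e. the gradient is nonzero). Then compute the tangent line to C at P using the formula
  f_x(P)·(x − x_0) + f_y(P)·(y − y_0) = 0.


Tangent line at P: 3*x - 3*y + 6 = 0.

Step 1: f(-1, 1) = 0, so P lies on C.
Step 2: partial derivatives
  f_x(x, y) = -2*x + 2*y - 1, f_y(x, y) = 2*x - 1.
  f_x(P) = 3, f_y(P) = -3 (gradient nonzero, so P is smooth).
Step 3: tangent line at P: 3·(x − -1) + -3·(y − 1) = 0.
Expanding: 3*x - 3*y + 6 = 0.


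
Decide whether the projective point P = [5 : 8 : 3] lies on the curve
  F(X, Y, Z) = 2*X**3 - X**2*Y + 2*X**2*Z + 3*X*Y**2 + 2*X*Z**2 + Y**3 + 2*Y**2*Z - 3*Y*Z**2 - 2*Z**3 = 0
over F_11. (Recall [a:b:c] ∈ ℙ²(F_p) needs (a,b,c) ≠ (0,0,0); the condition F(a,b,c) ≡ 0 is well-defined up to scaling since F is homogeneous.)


F(5,8,3) ≡ 6 (mod 11); P is NOT on the curve.

Evaluate F(5, 8, 3) term-by-term (mod 11).
  2*X**3 ↦ 2·125·1·1 = 250
  -X**2*Y ↦ -1·25·8·1 = -200
  2*X**2*Z ↦ 2·25·1·3 = 150
  3*X*Y**2 ↦ 3·5·64·1 = 960
  2*X*Z**2 ↦ 2·5·1·9 = 90
  Y**3 ↦ 1·1·512·1 = 512
  2*Y**2*Z ↦ 2·1·64·3 = 384
  -3*Y*Z**2 ↦ -3·1·8·9 = -216
  -2*Z**3 ↦ -2·1·1·27 = -54
Sum: F(5, 8, 3) = (250) + (-200) + (150) + (960) + (90) + (512) + (384) + (-216) + (-54) = 1876.
Reducing mod 11: 1876 ≡ 6 (mod 11).
Since F(a, b, c) ≡ 6 ≠ 0 (mod 11), P does NOT lie on the curve.


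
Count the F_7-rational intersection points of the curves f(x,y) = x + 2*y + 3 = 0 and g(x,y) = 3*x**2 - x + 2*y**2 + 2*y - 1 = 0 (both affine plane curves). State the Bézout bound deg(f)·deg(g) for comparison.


Common zeros: {(3, 4)}; count = 1; Bézout bound = 2.

deg(f) = 1, deg(g) = 2, so Bézout bound = 2.
Scan x ∈ F_7. For each x, list the y ∈ F_7 with f(x, y) ≡ 0 and those with g(x, y) ≡ 0 (mod 7); the common zeros in that column are the intersection.
  x = 0: f ≡ 0 at y ∈ {2}; g ≡ 0 at y ∈ ∅; common: ∅.
  x = 1: f ≡ 0 at y ∈ {5}; g ≡ 0 at y ∈ ∅; common: ∅.
  x = 2: f ≡ 0 at y ∈ {1}; g ≡ 0 at y ∈ {2, 4}; common: ∅.
  x = 3: f ≡ 0 at y ∈ {4}; g ≡ 0 at y ∈ {2, 4}; common: {4}.
  x = 4: f ≡ 0 at y ∈ {0}; g ≡ 0 at y ∈ ∅; common: ∅.
  x = 5: f ≡ 0 at y ∈ {3}; g ≡ 0 at y ∈ ∅; common: ∅.
  x = 6: f ≡ 0 at y ∈ {6}; g ≡ 0 at y ∈ {1, 5}; common: ∅.
Collecting: common zeros = {(3, 4)}, so the count is 1.
Comparison with the Bézout bound: 1 ≤ 2 = deg(f)·deg(g), as expected for curves with no common component (the affine F_7-count falls short of the bound because intersections may lie at infinity, over extension fields, or carry multiplicity).


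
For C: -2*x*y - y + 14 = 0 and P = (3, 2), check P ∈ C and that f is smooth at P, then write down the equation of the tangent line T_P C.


Tangent line at P: -4*x - 7*y + 26 = 0.

Step 1: f(3, 2) = 0, so P lies on C.
Step 2: partial derivatives
  f_x(x, y) = -2*y, f_y(x, y) = -2*x - 1.
  f_x(P) = -4, f_y(P) = -7 (gradient nonzero, so P is smooth).
Step 3: tangent line at P: -4·(x − 3) + -7·(y − 2) = 0.
Expanding: -4*x - 7*y + 26 = 0.


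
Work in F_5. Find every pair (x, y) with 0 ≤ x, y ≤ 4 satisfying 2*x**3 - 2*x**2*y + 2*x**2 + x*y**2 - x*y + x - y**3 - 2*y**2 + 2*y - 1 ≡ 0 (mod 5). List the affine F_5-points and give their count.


Affine F_5-points: {(0, 3), (1, 2), (1, 3), (1, 4), (2, 0), (3, 1), (3, 4), (4, 1), (4, 2), (4, 4)}; count = 10.

For each of the 25 pairs (x, y) ∈ F_5², evaluate f(x, y) mod 5. Record the zeros.
  x = 0: [0↦4, 1↦3, 2↦2, 3↦0, 4↦1]  zeros at y ∈ {3}
  x = 1: [0↦4, 1↦1, 2↦0, 3↦0, 4↦0]  zeros at y ∈ {2, 3, 4}
  x = 2: [0↦0, 1↦1, 2↦1, 3↦4, 4↦4]  zeros at y ∈ {0}
  x = 3: [0↦4, 1↦0, 2↦2, 3↦4, 4↦0]  zeros at y ∈ {1, 4}
  x = 4: [0↦3, 1↦0, 2↦0, 3↦2, 4↦0]  zeros at y ∈ {1, 2, 4}
Collecting zeros: affine points = {(0, 3), (1, 2), (1, 3), (1, 4), (2, 0), (3, 1), (3, 4), (4, 1), (4, 2), (4, 4)}.
Total count |C(F_5)_aff| = 10.


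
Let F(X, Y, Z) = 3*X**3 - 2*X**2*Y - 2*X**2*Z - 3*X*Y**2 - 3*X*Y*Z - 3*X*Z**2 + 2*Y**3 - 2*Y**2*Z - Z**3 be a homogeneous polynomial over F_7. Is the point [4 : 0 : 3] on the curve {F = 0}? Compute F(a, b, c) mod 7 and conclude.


F(4,0,3) ≡ 3 (mod 7); P is NOT on the curve.

Evaluate F(4, 0, 3) term-by-term (mod 7).
  3*X**3 ↦ 3·64·1·1 = 192
  -2*X**2*Y ↦ -2·16·0·1 = 0
  -2*X**2*Z ↦ -2·16·1·3 = -96
  -3*X*Y**2 ↦ -3·4·0·1 = 0
  -3*X*Y*Z ↦ -3·4·0·3 = 0
  -3*X*Z**2 ↦ -3·4·1·9 = -108
  2*Y**3 ↦ 2·1·0·1 = 0
  -2*Y**2*Z ↦ -2·1·0·3 = 0
  -Z**3 ↦ -1·1·1·27 = -27
Sum: F(4, 0, 3) = (192) + (0) + (-96) + (0) + (0) + (-108) + (0) + (0) + (-27) = -39.
Reducing mod 7: -39 ≡ 3 (mod 7).
Since F(a, b, c) ≡ 3 ≠ 0 (mod 7), P does NOT lie on the curve.


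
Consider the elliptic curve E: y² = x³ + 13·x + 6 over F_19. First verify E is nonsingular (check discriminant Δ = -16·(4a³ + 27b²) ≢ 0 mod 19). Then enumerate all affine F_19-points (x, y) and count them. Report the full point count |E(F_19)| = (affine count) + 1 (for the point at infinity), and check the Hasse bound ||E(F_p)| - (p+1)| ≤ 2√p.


Affine points = {(0, 5), (0, 14), (1, 1), (1, 18), (5, 5), (5, 14), (9, 4), (9, 15), (11, 6), (11, 13), (12, 3), (12, 16), (13, 4), (13, 15), (14, 5), (14, 14), (15, 2), (15, 17), (16, 4), (16, 15), (18, 7), (18, 12)}; affine count = 22; |E(F_19)| = 23.

Discriminant check: Δ ∝ 4a³ + 27b² = 4·13³ + 27·6² = 4·2197 + 27·36 ≡ 13 (mod 19). Nonzero ⇒ E is nonsingular.
For each x ∈ F_19, compute rhs = x³ + 13·x + 6 mod 19, then count y ∈ F_19 with y² ≡ rhs.
  x = 0: rhs = 6, matching y values: 5, 14 (2 points).
  x = 1: rhs = 1, matching y values: 1, 18 (2 points).
  x = 2: rhs = 2, matching y values: none (0 points).
  x = 3: rhs = 15, matching y values: none (0 points).
  x = 4: rhs = 8, matching y values: none (0 points).
  x = 5: rhs = 6, matching y values: 5, 14 (2 points).
  x = 6: rhs = 15, matching y values: none (0 points).
  x = 7: rhs = 3, matching y values: none (0 points).
  x = 8: rhs = 14, matching y values: none (0 points).
  x = 9: rhs = 16, matching y values: 4, 15 (2 points).
  x = 10: rhs = 15, matching y values: none (0 points).
  x = 11: rhs = 17, matching y values: 6, 13 (2 points).
  x = 12: rhs = 9, matching y values: 3, 16 (2 points).
  x = 13: rhs = 16, matching y values: 4, 15 (2 points).
  x = 14: rhs = 6, matching y values: 5, 14 (2 points).
  x = 15: rhs = 4, matching y values: 2, 17 (2 points).
  x = 16: rhs = 16, matching y values: 4, 15 (2 points).
  x = 17: rhs = 10, matching y values: none (0 points).
  x = 18: rhs = 11, matching y values: 7, 12 (2 points).
Total affine count: 22.
Full point count |E(F_19)| = 22 + 1 = 23.
Hasse bound: |23 − (19+1)| = |3| = 3 ≤ 2√19 ≈ 8.7178 ✓.


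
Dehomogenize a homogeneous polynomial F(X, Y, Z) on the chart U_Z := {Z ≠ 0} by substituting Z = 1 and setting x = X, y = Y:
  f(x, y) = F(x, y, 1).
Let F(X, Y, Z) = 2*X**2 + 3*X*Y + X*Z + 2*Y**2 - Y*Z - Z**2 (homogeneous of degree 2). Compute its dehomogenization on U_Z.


f(x, y) = 2*x**2 + 3*x*y + x + 2*y**2 - y - 1

On U_Z we set Z = 1. Each monomial c·X^i·Y^j·Z^k in F becomes c·x^i·y^j·1^k = c·x^i·y^j.
Substituting Z = 1: F(X, Y, 1) = 2*x**2 + 3*x*y + x + 2*y**2 - y - 1.
Note: deg(f) ≤ deg(F) = 2; strict inequality happens when F is divisible by Z (lost terms).


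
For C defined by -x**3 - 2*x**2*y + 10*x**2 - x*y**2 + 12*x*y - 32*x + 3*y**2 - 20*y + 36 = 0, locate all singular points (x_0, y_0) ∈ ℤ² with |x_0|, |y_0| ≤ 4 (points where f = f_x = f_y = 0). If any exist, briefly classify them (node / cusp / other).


Singular points: {(2, 2)}; classification: cusp.

Compute partial derivatives:
  f_x = -3*x**2 - 4*x*y + 20*x - y**2 + 12*y - 32.
  f_y = -2*x**2 - 2*x*y + 12*x + 6*y - 20.
Scan x_0 ∈ {−4, ..., 4}. For each x_0, f_y(x_0, y) is a polynomial in y; find its integer roots y ∈ {−4, ..., 4}, then test f_x and f at those candidates.
  x = -4: f_y(-4, y) = 14*y - 100; no integer root y with |y| ≤ 4.
  x = -3: f_y(-3, y) = 12*y - 74; no integer root y with |y| ≤ 4.
  x = -2: f_y(-2, y) = 10*y - 52; no integer root y with |y| ≤ 4.
  x = -1: f_y(-1, y) = 8*y - 34; no integer root y with |y| ≤ 4.
  x = 0: f_y(0, y) = 6*y - 20; no integer root y with |y| ≤ 4.
  x = 1: f_y(1, y) = 4*y - 10; no integer root y with |y| ≤ 4.
  x = 2: f_y(2, y) = 2*y - 4; vanishes at y ∈ {2}. (2, 2): f_x = 0, f = 0 — SINGULAR.
  x = 3: f_y(3, y) = -2; no integer root y with |y| ≤ 4.
  x = 4: f_y(4, y) = -2*y - 4; vanishes at y ∈ {-2}. (4, -2): f_x = 4 ≠ 0.
Only singular point on the grid: (2, 2).
Classify: substitute x = 2 + u, y = 2 + v and expand: f = -u**3 - 2*u**2*v - u*v**2 + v**2.
No constant or linear terms (consistent with a singular point). Quadratic part: v**2. Cubic part: -u**3 - 2*u**2*v - u*v**2.
The quadratic part v**2 is a perfect square, so there is a single (double) tangent line v = 0, i.e. y = 2. Restricting the cubic part to that line (v = 0) leaves -u**3 ≠ 0, so f is not divisible by v and the branch is v² ≈ u**3 to lowest order — this is a cusp.
Classification: cusp.


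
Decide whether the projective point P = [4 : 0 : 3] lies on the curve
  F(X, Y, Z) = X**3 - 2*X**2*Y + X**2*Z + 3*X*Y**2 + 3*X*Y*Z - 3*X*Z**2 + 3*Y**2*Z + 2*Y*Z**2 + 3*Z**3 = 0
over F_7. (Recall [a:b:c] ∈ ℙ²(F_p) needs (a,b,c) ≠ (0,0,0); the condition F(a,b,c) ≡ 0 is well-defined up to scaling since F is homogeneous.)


F(4,0,3) ≡ 1 (mod 7); P is NOT on the curve.

Evaluate F(4, 0, 3) term-by-term (mod 7).
  X**3 ↦ 1·64·1·1 = 64
  -2*X**2*Y ↦ -2·16·0·1 = 0
  X**2*Z ↦ 1·16·1·3 = 48
  3*X*Y**2 ↦ 3·4·0·1 = 0
  3*X*Y*Z ↦ 3·4·0·3 = 0
  -3*X*Z**2 ↦ -3·4·1·9 = -108
  3*Y**2*Z ↦ 3·1·0·3 = 0
  2*Y*Z**2 ↦ 2·1·0·9 = 0
  3*Z**3 ↦ 3·1·1·27 = 81
Sum: F(4, 0, 3) = (64) + (0) + (48) + (0) + (0) + (-108) + (0) + (0) + (81) = 85.
Reducing mod 7: 85 ≡ 1 (mod 7).
Since F(a, b, c) ≡ 1 ≠ 0 (mod 7), P does NOT lie on the curve.
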